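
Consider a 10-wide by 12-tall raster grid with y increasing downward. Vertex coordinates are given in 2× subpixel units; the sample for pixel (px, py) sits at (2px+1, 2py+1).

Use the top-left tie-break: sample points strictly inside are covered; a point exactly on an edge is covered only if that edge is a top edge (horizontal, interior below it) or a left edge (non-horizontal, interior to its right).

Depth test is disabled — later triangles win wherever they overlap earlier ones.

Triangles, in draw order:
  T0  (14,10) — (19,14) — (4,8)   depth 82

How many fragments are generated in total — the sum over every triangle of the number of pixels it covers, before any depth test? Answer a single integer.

T0:
  2·area = 30
  edge (14, 10)→(19, 14): d=(5,4) right/bottom  bias=-1
  edge (19, 14)→(4, 8): d=(-15,-6) top-left  bias=+0
  edge (4, 8)→(14, 10): d=(10,2) right/bottom  bias=-1
    (3,4)@(7, 9): e=[23,3,4] → █
    (4,4)@(9, 9): e=[15,15,0] → ·  [on edge]
    (3,5)@(7, 11): e=[33,-27,24] → ·
    (6,5)@(13, 11): e=[9,9,12] → █
    (7,5)@(15, 11): e=[1,21,8] → █
    (8,5)@(17, 11): e=[-7,33,4] → ·
    (9,5)@(19, 11): e=[-15,45,0] → ·  [on edge]
    (6,6)@(13, 13): e=[19,-21,32] → ·
    (7,6)@(15, 13): e=[11,-9,28] → ·
    (8,6)@(17, 13): e=[3,3,24] → █
    (9,6)@(19, 13): e=[-5,15,20] → ·
    (8,7)@(17, 15): e=[13,-27,44] → ·
  covered (4 px):
    · · · · · · · · · ·
    · · · · · · · · · ·
    · · · · · · · · · ·
    · · · · · · · · · ·
    · · · █ · · · · · ·
    · · · · · · █ █ · ·
    · · · · · · · · █ ·
    · · · · · · · · · ·
    · · · · · · · · · ·
    · · · · · · · · · ·
    · · · · · · · · · ·
    · · · · · · · · · ·

Result: 4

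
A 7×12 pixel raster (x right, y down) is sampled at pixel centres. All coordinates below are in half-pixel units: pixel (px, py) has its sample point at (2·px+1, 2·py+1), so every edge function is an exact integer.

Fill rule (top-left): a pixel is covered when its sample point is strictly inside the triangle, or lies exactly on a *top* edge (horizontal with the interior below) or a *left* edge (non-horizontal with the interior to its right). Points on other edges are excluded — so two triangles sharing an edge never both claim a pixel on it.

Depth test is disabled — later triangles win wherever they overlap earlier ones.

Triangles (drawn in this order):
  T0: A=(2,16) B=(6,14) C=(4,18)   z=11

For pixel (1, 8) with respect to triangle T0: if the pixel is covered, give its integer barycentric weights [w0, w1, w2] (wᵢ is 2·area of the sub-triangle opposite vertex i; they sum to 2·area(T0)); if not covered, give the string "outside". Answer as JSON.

T0:
  2·area = 12
  edge (2, 16)→(6, 14): d=(4,-2) top-left  bias=+0
  edge (6, 14)→(4, 18): d=(-2,4) right/bottom  bias=-1
  edge (4, 18)→(2, 16): d=(-2,-2) top-left  bias=+0
    (0,7)@(1, 15): e=[-6,18,0] → ·  [on edge]
    (2,7)@(5, 15): e=[2,2,8] → #
    (3,7)@(7, 15): e=[6,-6,12] → ·
    (1,8)@(3, 17): e=[6,6,0] → #  [on edge]
    (2,8)@(5, 17): e=[10,-2,4] → ·
    (1,9)@(3, 19): e=[14,2,-4] → ·
    (2,9)@(5, 19): e=[18,-6,0] → ·  [on edge]
    (3,10)@(7, 21): e=[30,-18,0] → ·  [on edge]
    (4,11)@(9, 23): e=[42,-30,0] → ·  [on edge]
  covered (2 px):
    · · · · · · ·
    · · · · · · ·
    · · · · · · ·
    · · · · · · ·
    · · · · · · ·
    · · · · · · ·
    · · · · · · ·
    · · # · · · ·
    · # · · · · ·
    · · · · · · ·
    · · · · · · ·
    · · · · · · ·

Final: [6,0,6]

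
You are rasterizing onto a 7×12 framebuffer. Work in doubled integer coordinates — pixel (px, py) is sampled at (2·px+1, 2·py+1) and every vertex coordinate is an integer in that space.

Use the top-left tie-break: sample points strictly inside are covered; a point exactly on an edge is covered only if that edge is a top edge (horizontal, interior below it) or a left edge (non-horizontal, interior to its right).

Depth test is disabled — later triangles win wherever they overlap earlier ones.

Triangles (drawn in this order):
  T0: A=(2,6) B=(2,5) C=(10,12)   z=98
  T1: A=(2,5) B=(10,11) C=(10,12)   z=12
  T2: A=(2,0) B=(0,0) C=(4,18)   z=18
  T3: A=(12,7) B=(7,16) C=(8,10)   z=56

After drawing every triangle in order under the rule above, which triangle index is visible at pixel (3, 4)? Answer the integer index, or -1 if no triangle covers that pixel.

T0:
  2·area = 8
  edge (2, 6)→(2, 5): d=(0,-1) top-left  bias=+0
  edge (2, 5)→(10, 12): d=(8,7) right/bottom  bias=-1
  edge (10, 12)→(2, 6): d=(-8,-6) top-left  bias=+0
  covered (0 px):
    · · · · · · ·
    · · · · · · ·
    · · · · · · ·
    · · · · · · ·
    · · · · · · ·
    · · · · · · ·
    · · · · · · ·
    · · · · · · ·
    · · · · · · ·
    · · · · · · ·
    · · · · · · ·
    · · · · · · ·
T1:
  2·area = 8
  edge (2, 5)→(10, 11): d=(8,6) right/bottom  bias=-1
  edge (10, 11)→(10, 12): d=(0,1) right/bottom  bias=-1
  edge (10, 12)→(2, 5): d=(-8,-7) top-left  bias=+0
    (3,4)@(7, 9): e=[2,3,3] → #
    (4,4)@(9, 9): e=[-10,1,17] → ·
    (3,5)@(7, 11): e=[18,3,-13] → ·
    (4,5)@(9, 11): e=[6,1,1] → #
    (5,5)@(11, 11): e=[-6,-1,15] → ·
    (4,6)@(9, 13): e=[22,1,-15] → ·
  covered (2 px):
    · · · · · · ·
    · · · · · · ·
    · · · · · · ·
    · · · · · · ·
    · · · # · · ·
    · · · · # · ·
    · · · · · · ·
    · · · · · · ·
    · · · · · · ·
    · · · · · · ·
    · · · · · · ·
    · · · · · · ·
T2:
  2·area = 36  (B↔C swapped to make it positive)
  edge (2, 0)→(4, 18): d=(2,18) right/bottom  bias=-1
  edge (4, 18)→(0, 0): d=(-4,-18) top-left  bias=+0
  edge (0, 0)→(2, 0): d=(2,0) top-left  bias=+0
    (0,0)@(1, 1): e=[20,14,2] → #
    (1,0)@(3, 1): e=[-16,50,2] → ·
    (0,1)@(1, 3): e=[24,6,6] → #
    (1,1)@(3, 3): e=[-12,42,6] → ·
    (0,2)@(1, 5): e=[28,-2,10] → ·
    (1,4)@(3, 9): e=[0,18,18] → ·  [on edge]
    (1,5)@(3, 11): e=[4,10,22] → #
    (2,5)@(5, 11): e=[-32,46,22] → ·
    (1,6)@(3, 13): e=[8,2,26] → #
    (2,6)@(5, 13): e=[-28,38,26] → ·
    (1,7)@(3, 15): e=[12,-6,30] → ·
  covered (4 px):
    # · · · · · ·
    # · · · · · ·
    · · · · · · ·
    · · · · · · ·
    · · · · · · ·
    · # · · · · ·
    · # · · · · ·
    · · · · · · ·
    · · · · · · ·
    · · · · · · ·
    · · · · · · ·
    · · · · · · ·
T3:
  2·area = 21
  edge (12, 7)→(7, 16): d=(-5,9) right/bottom  bias=-1
  edge (7, 16)→(8, 10): d=(1,-6) top-left  bias=+0
  edge (8, 10)→(12, 7): d=(4,-3) top-left  bias=+0
    (4,5)@(9, 11): e=[7,7,7] → #
    (5,5)@(11, 11): e=[-11,19,13] → ·
    (4,6)@(9, 13): e=[-3,9,15] → ·
  covered (1 px):
    · · · · · · ·
    · · · · · · ·
    · · · · · · ·
    · · · · · · ·
    · · · · · · ·
    · · · · # · ·
    · · · · · · ·
    · · · · · · ·
    · · · · · · ·
    · · · · · · ·
    · · · · · · ·
    · · · · · · ·

Z-buffer (winner per pixel, '.' = empty):
  2 . . . . . .
  2 . . . . . .
  . . . . . . .
  . . . . . . .
  . . . 1 . . .
  . 2 . . 3 . .
  . 2 . . . . .
  . . . . . . .
  . . . . . . .
  . . . . . . .
  . . . . . . .
  . . . . . . .

Answer: 1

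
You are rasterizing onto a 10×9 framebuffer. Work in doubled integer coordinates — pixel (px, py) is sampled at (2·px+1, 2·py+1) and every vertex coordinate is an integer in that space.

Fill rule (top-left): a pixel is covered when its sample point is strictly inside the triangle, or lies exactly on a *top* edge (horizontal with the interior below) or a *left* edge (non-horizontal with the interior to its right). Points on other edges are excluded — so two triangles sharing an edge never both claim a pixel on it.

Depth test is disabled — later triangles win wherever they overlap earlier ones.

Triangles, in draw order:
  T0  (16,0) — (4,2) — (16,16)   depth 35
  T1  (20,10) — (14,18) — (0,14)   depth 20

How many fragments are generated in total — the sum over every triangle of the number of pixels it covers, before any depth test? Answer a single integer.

T0:
  2·area = 192  (B↔C swapped to make it positive)
  edge (16, 0)→(16, 16): d=(0,16) right/bottom  bias=-1
  edge (16, 16)→(4, 2): d=(-12,-14) top-left  bias=+0
  edge (4, 2)→(16, 0): d=(12,-2) top-left  bias=+0
    (5,0)@(11, 1): e=[80,110,2] → X
    (6,0)@(13, 1): e=[48,138,6] → X
    (7,0)@(15, 1): e=[16,166,10] → X
    (8,0)@(17, 1): e=[-16,194,14] → .
    (2,1)@(5, 3): e=[176,2,14] → X
    (3,1)@(7, 3): e=[144,30,18] → X
    (4,1)@(9, 3): e=[112,58,22] → X
    (8,1)@(17, 3): e=[-16,170,38] → .
    (2,2)@(5, 5): e=[176,-22,38] → .
    (3,2)@(7, 5): e=[144,6,42] → X
    (8,2)@(17, 5): e=[-16,146,62] → .
    (3,3)@(7, 7): e=[144,-18,66] → .
  covered (24 px):
    . . . . . X X X . .
    . . X X X X X X . .
    . . . X X X X X . .
    . . . . X X X X . .
    . . . . . X X X . .
    . . . . . . X X . .
    . . . . . . . X . .
    . . . . . . . . . .
    . . . . . . . . . .
T1:
  2·area = 136
  edge (20, 10)→(14, 18): d=(-6,8) right/bottom  bias=-1
  edge (14, 18)→(0, 14): d=(-14,-4) top-left  bias=+0
  edge (0, 14)→(20, 10): d=(20,-4) top-left  bias=+0
    (7,5)@(15, 11): e=[34,102,0] → X  [on edge]
    (8,5)@(17, 11): e=[18,110,8] → X
    (9,5)@(19, 11): e=[2,118,16] → X
    (2,6)@(5, 13): e=[102,34,0] → X  [on edge]
    (3,6)@(7, 13): e=[86,42,8] → X
    (4,6)@(9, 13): e=[70,50,16] → X
    (5,6)@(11, 13): e=[54,58,24] → X
    (6,6)@(13, 13): e=[38,66,32] → X
    (9,6)@(19, 13): e=[-10,90,56] → .
    (2,7)@(5, 15): e=[90,6,40] → X
    (8,7)@(17, 15): e=[-6,54,88] → .
    (2,8)@(5, 17): e=[78,-22,80] → .
  covered (18 px):
    . . . . . . . . . .
    . . . . . . . . . .
    . . . . . . . . . .
    . . . . . . . . . .
    . . . . . . . . . .
    . . . . . . . X X X
    . . X X X X X X X .
    . . X X X X X X . .
    . . . . . X X . . .

Answer: 42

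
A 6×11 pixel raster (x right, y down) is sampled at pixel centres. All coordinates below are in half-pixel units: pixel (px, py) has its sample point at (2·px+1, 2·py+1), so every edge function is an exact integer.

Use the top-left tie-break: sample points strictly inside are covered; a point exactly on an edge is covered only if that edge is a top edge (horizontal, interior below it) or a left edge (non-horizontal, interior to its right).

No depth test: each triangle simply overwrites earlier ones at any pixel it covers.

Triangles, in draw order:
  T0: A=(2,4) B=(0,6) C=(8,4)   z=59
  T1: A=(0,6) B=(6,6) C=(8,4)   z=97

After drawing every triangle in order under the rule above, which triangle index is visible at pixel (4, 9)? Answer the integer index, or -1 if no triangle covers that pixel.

T0:
  2·area = 12  (B↔C swapped to make it positive)
  edge (2, 4)→(8, 4): d=(6,0) top-left  bias=+0
  edge (8, 4)→(0, 6): d=(-8,2) right/bottom  bias=-1
  edge (0, 6)→(2, 4): d=(2,-2) top-left  bias=+0
    (2,0)@(5, 1): e=[-18,30,0] → ·  [on edge]
    (1,1)@(3, 3): e=[-6,18,0] → ·  [on edge]
    (0,2)@(1, 5): e=[6,6,0] → █  [on edge]
    (1,2)@(3, 5): e=[6,2,4] → █
    (2,2)@(5, 5): e=[6,-2,8] → ·
    (0,3)@(1, 7): e=[18,-10,4] → ·
    (1,3)@(3, 7): e=[18,-14,8] → ·
  covered (2 px):
    · · · · · ·
    · · · · · ·
    █ █ · · · ·
    · · · · · ·
    · · · · · ·
    · · · · · ·
    · · · · · ·
    · · · · · ·
    · · · · · ·
    · · · · · ·
    · · · · · ·
T1:
  2·area = 12  (B↔C swapped to make it positive)
  edge (0, 6)→(8, 4): d=(8,-2) top-left  bias=+0
  edge (8, 4)→(6, 6): d=(-2,2) right/bottom  bias=-1
  edge (6, 6)→(0, 6): d=(-6,0) right/bottom  bias=-1
    (5,0)@(11, 1): e=[-18,0,30] → ·  [on edge]
    (4,1)@(9, 3): e=[-6,0,18] → ·  [on edge]
    (2,2)@(5, 5): e=[2,4,6] → █
    (3,2)@(7, 5): e=[6,0,6] → ·  [on edge]
    (2,3)@(5, 7): e=[18,0,-6] → ·  [on edge]
    (1,4)@(3, 9): e=[30,0,-18] → ·  [on edge]
    (0,5)@(1, 11): e=[42,0,-30] → ·  [on edge]
  covered (1 px):
    · · · · · ·
    · · · · · ·
    · · █ · · ·
    · · · · · ·
    · · · · · ·
    · · · · · ·
    · · · · · ·
    · · · · · ·
    · · · · · ·
    · · · · · ·
    · · · · · ·

Z-buffer (winner per pixel, '.' = empty):
  . . . . . .
  . . . . . .
  0 0 1 . . .
  . . . . . .
  . . . . . .
  . . . . . .
  . . . . . .
  . . . . . .
  . . . . . .
  . . . . . .
  . . . . . .

Final: -1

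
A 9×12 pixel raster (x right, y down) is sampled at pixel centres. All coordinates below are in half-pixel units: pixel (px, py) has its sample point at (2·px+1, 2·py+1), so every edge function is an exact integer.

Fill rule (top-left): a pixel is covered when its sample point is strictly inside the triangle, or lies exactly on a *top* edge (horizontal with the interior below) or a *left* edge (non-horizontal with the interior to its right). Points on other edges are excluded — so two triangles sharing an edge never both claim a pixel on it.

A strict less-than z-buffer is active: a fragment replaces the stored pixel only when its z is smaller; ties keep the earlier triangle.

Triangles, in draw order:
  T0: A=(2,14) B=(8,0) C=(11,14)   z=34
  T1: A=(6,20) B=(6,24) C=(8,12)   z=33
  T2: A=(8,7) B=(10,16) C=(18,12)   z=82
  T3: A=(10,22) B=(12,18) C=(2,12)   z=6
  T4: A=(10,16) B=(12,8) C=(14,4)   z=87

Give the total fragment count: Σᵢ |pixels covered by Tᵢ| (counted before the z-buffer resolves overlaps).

T0:
  2·area = 126
  edge (2, 14)→(8, 0): d=(6,-14) top-left  bias=+0
  edge (8, 0)→(11, 14): d=(3,14) right/bottom  bias=-1
  edge (11, 14)→(2, 14): d=(-9,0) right/bottom  bias=-1
    (3,1)@(7, 3): e=[4,23,99] → █
    (4,1)@(9, 3): e=[32,-5,99] → ·
    (3,2)@(7, 5): e=[16,29,81] → █
    (4,2)@(9, 5): e=[44,1,81] → █
    (5,2)@(11, 5): e=[72,-27,81] → ·
    (2,3)@(5, 7): e=[0,63,63] → █  [on edge]
    (5,3)@(11, 7): e=[84,-21,63] → ·
    (2,4)@(5, 9): e=[12,69,45] → █
    (5,4)@(11, 9): e=[96,-15,45] → ·
    (2,5)@(5, 11): e=[24,75,27] → █
    (5,5)@(11, 11): e=[108,-9,27] → ·
    (1,6)@(3, 13): e=[8,109,9] → █
  covered (16 px):
    · · · · · · · · ·
    · · · █ · · · · ·
    · · · █ █ · · · ·
    · · █ █ █ · · · ·
    · · █ █ █ · · · ·
    · · █ █ █ · · · ·
    · █ █ █ █ · · · ·
    · · · · · · · · ·
    · · · · · · · · ·
    · · · · · · · · ·
    · · · · · · · · ·
    · · · · · · · · ·
T1:
  2·area = 8  (B↔C swapped to make it positive)
  edge (6, 20)→(8, 12): d=(2,-8) top-left  bias=+0
  edge (8, 12)→(6, 24): d=(-2,12) right/bottom  bias=-1
  edge (6, 24)→(6, 20): d=(0,-4) top-left  bias=+0
    (3,8)@(7, 17): e=[2,2,4] → █
    (4,8)@(9, 17): e=[18,-22,12] → ·
    (3,9)@(7, 19): e=[6,-2,4] → ·
  covered (1 px):
    · · · · · · · · ·
    · · · · · · · · ·
    · · · · · · · · ·
    · · · · · · · · ·
    · · · · · · · · ·
    · · · · · · · · ·
    · · · · · · · · ·
    · · · · · · · · ·
    · · · █ · · · · ·
    · · · · · · · · ·
    · · · · · · · · ·
    · · · · · · · · ·
T2:
  2·area = 80  (B↔C swapped to make it positive)
  edge (8, 7)→(18, 12): d=(10,5) right/bottom  bias=-1
  edge (18, 12)→(10, 16): d=(-8,4) right/bottom  bias=-1
  edge (10, 16)→(8, 7): d=(-2,-9) top-left  bias=+0
    (4,4)@(9, 9): e=[15,60,5] → █
    (5,4)@(11, 9): e=[5,52,23] → █
    (6,4)@(13, 9): e=[-5,44,41] → ·
    (4,5)@(9, 11): e=[35,44,1] → █
    (6,5)@(13, 11): e=[15,28,37] → █
    (7,5)@(15, 11): e=[5,20,55] → █
    (8,5)@(17, 11): e=[-5,12,73] → ·
    (4,6)@(9, 13): e=[55,28,-3] → ·
    (5,6)@(11, 13): e=[45,20,15] → █
    (8,6)@(17, 13): e=[15,-4,69] → ·
    (5,7)@(11, 15): e=[65,4,11] → █
    (6,7)@(13, 15): e=[55,-4,29] → ·
  covered (10 px):
    · · · · · · · · ·
    · · · · · · · · ·
    · · · · · · · · ·
    · · · · · · · · ·
    · · · · █ █ · · ·
    · · · · █ █ █ █ ·
    · · · · · █ █ █ ·
    · · · · · █ · · ·
    · · · · · · · · ·
    · · · · · · · · ·
    · · · · · · · · ·
    · · · · · · · · ·
T3:
  2·area = 52  (B↔C swapped to make it positive)
  edge (10, 22)→(2, 12): d=(-8,-10) top-left  bias=+0
  edge (2, 12)→(12, 18): d=(10,6) right/bottom  bias=-1
  edge (12, 18)→(10, 22): d=(-2,4) right/bottom  bias=-1
    (1,6)@(3, 13): e=[2,4,46] → █
    (2,6)@(5, 13): e=[22,-8,38] → ·
    (1,7)@(3, 15): e=[-14,24,42] → ·
    (2,7)@(5, 15): e=[6,12,34] → █
    (3,7)@(7, 15): e=[26,0,26] → ·  [on edge]
    (2,8)@(5, 17): e=[-10,32,30] → ·
    (3,8)@(7, 17): e=[10,20,22] → █
    (4,8)@(9, 17): e=[30,8,14] → █
    (5,8)@(11, 17): e=[50,-4,6] → ·
    (3,9)@(7, 19): e=[-6,40,18] → ·
    (4,9)@(9, 19): e=[14,28,10] → █
    (5,9)@(11, 19): e=[34,16,2] → █
    (8,10)@(17, 21): e=[78,0,-26] → ·  [on edge]
  covered (6 px):
    · · · · · · · · ·
    · · · · · · · · ·
    · · · · · · · · ·
    · · · · · · · · ·
    · · · · · · · · ·
    · · · · · · · · ·
    · █ · · · · · · ·
    · · █ · · · · · ·
    · · · █ █ · · · ·
    · · · · █ █ · · ·
    · · · · · · · · ·
    · · · · · · · · ·
T4:
  2·area = 8
  edge (10, 16)→(12, 8): d=(2,-8) top-left  bias=+0
  edge (12, 8)→(14, 4): d=(2,-4) top-left  bias=+0
  edge (14, 4)→(10, 16): d=(-4,12) right/bottom  bias=-1
    (7,0)@(15, 1): e=[10,-2,0] → ·  [on edge]
    (6,3)@(13, 7): e=[6,2,0] → ·  [on edge]
    (5,6)@(11, 13): e=[2,6,0] → ·  [on edge]
    (4,9)@(9, 19): e=[-2,10,0] → ·  [on edge]
  covered (0 px):
    · · · · · · · · ·
    · · · · · · · · ·
    · · · · · · · · ·
    · · · · · · · · ·
    · · · · · · · · ·
    · · · · · · · · ·
    · · · · · · · · ·
    · · · · · · · · ·
    · · · · · · · · ·
    · · · · · · · · ·
    · · · · · · · · ·
    · · · · · · · · ·

Result: 33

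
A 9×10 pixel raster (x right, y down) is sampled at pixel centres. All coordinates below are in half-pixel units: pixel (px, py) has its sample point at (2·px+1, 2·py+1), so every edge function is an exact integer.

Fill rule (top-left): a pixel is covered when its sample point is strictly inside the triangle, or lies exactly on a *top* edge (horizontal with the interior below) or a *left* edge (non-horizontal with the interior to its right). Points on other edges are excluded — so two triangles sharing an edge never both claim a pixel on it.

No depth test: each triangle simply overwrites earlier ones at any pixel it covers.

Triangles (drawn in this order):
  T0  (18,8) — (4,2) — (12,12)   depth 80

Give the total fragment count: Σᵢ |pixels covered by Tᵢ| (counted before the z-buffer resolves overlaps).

T0:
  2·area = 92  (B↔C swapped to make it positive)
  edge (18, 8)→(12, 12): d=(-6,4) right/bottom  bias=-1
  edge (12, 12)→(4, 2): d=(-8,-10) top-left  bias=+0
  edge (4, 2)→(18, 8): d=(14,6) right/bottom  bias=-1
    (2,1)@(5, 3): e=[82,2,8] → █
    (3,1)@(7, 3): e=[74,22,-4] → ·
    (2,2)@(5, 5): e=[70,-14,36] → ·
    (3,2)@(7, 5): e=[62,6,24] → █
    (4,2)@(9, 5): e=[54,26,12] → █
    (5,2)@(11, 5): e=[46,46,0] → ·  [on edge]
    (3,3)@(7, 7): e=[50,-10,52] → ·
    (4,3)@(9, 7): e=[42,10,40] → █
    (5,3)@(11, 7): e=[34,30,28] → █
    (6,3)@(13, 7): e=[26,50,16] → █
    (7,3)@(15, 7): e=[18,70,4] → █
    (8,3)@(17, 7): e=[10,90,-8] → ·
  covered (11 px):
    · · · · · · · · ·
    · · █ · · · · · ·
    · · · █ █ · · · ·
    · · · · █ █ █ █ ·
    · · · · · █ █ █ ·
    · · · · · · █ · ·
    · · · · · · · · ·
    · · · · · · · · ·
    · · · · · · · · ·
    · · · · · · · · ·

Answer: 11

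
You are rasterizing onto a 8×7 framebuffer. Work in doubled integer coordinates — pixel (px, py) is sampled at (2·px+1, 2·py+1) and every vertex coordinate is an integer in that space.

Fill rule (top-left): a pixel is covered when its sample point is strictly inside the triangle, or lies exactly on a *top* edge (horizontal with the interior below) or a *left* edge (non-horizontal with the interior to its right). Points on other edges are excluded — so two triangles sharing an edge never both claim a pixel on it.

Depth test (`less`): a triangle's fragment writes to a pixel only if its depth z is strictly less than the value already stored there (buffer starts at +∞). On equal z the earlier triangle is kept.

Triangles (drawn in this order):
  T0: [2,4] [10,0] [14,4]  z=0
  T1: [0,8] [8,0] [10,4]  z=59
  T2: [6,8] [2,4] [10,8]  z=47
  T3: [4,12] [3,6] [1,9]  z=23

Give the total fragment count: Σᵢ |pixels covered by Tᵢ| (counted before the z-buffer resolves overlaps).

T0:
  2·area = 48
  edge (2, 4)→(10, 0): d=(8,-4) top-left  bias=+0
  edge (10, 0)→(14, 4): d=(4,4) right/bottom  bias=-1
  edge (14, 4)→(2, 4): d=(-12,0) right/bottom  bias=-1
    (4,0)@(9, 1): e=[4,8,36] → X
    (5,0)@(11, 1): e=[12,0,36] → .  [on edge]
    (2,1)@(5, 3): e=[4,32,12] → X
    (3,1)@(7, 3): e=[12,24,12] → X
    (5,1)@(11, 3): e=[28,8,12] → X
    (6,1)@(13, 3): e=[36,0,12] → .  [on edge]
    (2,2)@(5, 5): e=[20,40,-12] → .
    (3,2)@(7, 5): e=[28,32,-12] → .
    (4,2)@(9, 5): e=[36,24,-12] → .
    (5,2)@(11, 5): e=[44,16,-12] → .
    (7,2)@(15, 5): e=[60,0,-12] → .  [on edge]
  covered (5 px):
    . . . . X . . .
    . . X X X X . .
    . . . . . . . .
    . . . . . . . .
    . . . . . . . .
    . . . . . . . .
    . . . . . . . .
T1:
  2·area = 48
  edge (0, 8)→(8, 0): d=(8,-8) top-left  bias=+0
  edge (8, 0)→(10, 4): d=(2,4) right/bottom  bias=-1
  edge (10, 4)→(0, 8): d=(-10,4) right/bottom  bias=-1
    (3,0)@(7, 1): e=[0,6,42] → X  [on edge]
    (4,0)@(9, 1): e=[16,-2,34] → .
    (2,1)@(5, 3): e=[0,18,30] → X  [on edge]
    (4,1)@(9, 3): e=[32,2,14] → X
    (5,1)@(11, 3): e=[48,-6,6] → .
    (1,2)@(3, 5): e=[0,30,18] → X  [on edge]
    (4,2)@(9, 5): e=[48,6,-6] → .
    (0,3)@(1, 7): e=[0,42,6] → X  [on edge]
    (1,3)@(3, 7): e=[16,34,-2] → .
    (2,3)@(5, 7): e=[32,26,-10] → .
    (3,3)@(7, 7): e=[48,18,-18] → .
    (0,4)@(1, 9): e=[16,46,-14] → .
  covered (8 px):
    . . . X . . . .
    . . X X X . . .
    . X X X . . . .
    X . . . . . . .
    . . . . . . . .
    . . . . . . . .
    . . . . . . . .
T2:
  2·area = 16
  edge (6, 8)→(2, 4): d=(-4,-4) top-left  bias=+0
  edge (2, 4)→(10, 8): d=(8,4) right/bottom  bias=-1
  edge (10, 8)→(6, 8): d=(-4,0) right/bottom  bias=-1
    (0,1)@(1, 3): e=[0,-4,20] → .  [on edge]
    (1,2)@(3, 5): e=[0,4,12] → X  [on edge]
    (2,2)@(5, 5): e=[8,-4,12] → .
    (1,3)@(3, 7): e=[-8,20,4] → .
    (2,3)@(5, 7): e=[0,12,4] → X  [on edge]
    (3,3)@(7, 7): e=[8,4,4] → X
    (4,3)@(9, 7): e=[16,-4,4] → .
    (2,4)@(5, 9): e=[-8,28,-4] → .
    (3,4)@(7, 9): e=[0,20,-4] → .  [on edge]
    (4,5)@(9, 11): e=[0,28,-12] → .  [on edge]
    (5,6)@(11, 13): e=[0,36,-20] → .  [on edge]
  covered (3 px):
    . . . . . . . .
    . . . . . . . .
    . X . . . . . .
    . . X X . . . .
    . . . . . . . .
    . . . . . . . .
    . . . . . . . .
T3:
  2·area = 15  (B↔C swapped to make it positive)
  edge (4, 12)→(1, 9): d=(-3,-3) top-left  bias=+0
  edge (1, 9)→(3, 6): d=(2,-3) top-left  bias=+0
  edge (3, 6)→(4, 12): d=(1,6) right/bottom  bias=-1
    (2,1)@(5, 3): e=[30,0,-15] → .  [on edge]
    (1,3)@(3, 7): e=[12,2,1] → X
    (2,3)@(5, 7): e=[18,8,-11] → .
    (0,4)@(1, 9): e=[0,0,15] → X  [on edge]
    (2,4)@(5, 9): e=[12,12,-9] → .
    (0,5)@(1, 11): e=[-6,4,17] → .
    (1,5)@(3, 11): e=[0,10,5] → X  [on edge]
    (2,5)@(5, 11): e=[6,16,-7] → .
    (1,6)@(3, 13): e=[-6,14,7] → .
    (2,6)@(5, 13): e=[0,20,-5] → .  [on edge]
  covered (4 px):
    . . . . . . . .
    . . . . . . . .
    . . . . . . . .
    . X . . . . . .
    X X . . . . . .
    . X . . . . . .
    . . . . . . . .

Final: 20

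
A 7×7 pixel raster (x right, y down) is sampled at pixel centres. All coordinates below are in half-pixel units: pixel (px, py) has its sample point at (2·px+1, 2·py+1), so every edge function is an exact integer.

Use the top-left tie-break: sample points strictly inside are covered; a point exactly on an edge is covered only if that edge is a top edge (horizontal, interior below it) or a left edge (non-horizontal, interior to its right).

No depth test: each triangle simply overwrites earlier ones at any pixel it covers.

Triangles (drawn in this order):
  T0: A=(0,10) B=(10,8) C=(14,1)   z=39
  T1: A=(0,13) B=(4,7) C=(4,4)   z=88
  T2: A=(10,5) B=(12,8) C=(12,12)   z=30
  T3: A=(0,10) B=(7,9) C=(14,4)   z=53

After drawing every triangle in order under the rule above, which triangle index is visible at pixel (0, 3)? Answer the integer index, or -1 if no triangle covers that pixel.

T0:
  2·area = 62  (B↔C swapped to make it positive)
  edge (0, 10)→(14, 1): d=(14,-9) top-left  bias=+0
  edge (14, 1)→(10, 8): d=(-4,7) right/bottom  bias=-1
  edge (10, 8)→(0, 10): d=(-10,2) right/bottom  bias=-1
    (5,1)@(11, 3): e=[1,13,48] → █
    (6,1)@(13, 3): e=[19,-1,44] → ·
    (4,2)@(9, 5): e=[11,19,32] → █
    (6,2)@(13, 5): e=[47,-9,24] → ·
    (2,3)@(5, 7): e=[3,39,20] → █
    (3,3)@(7, 7): e=[21,25,16] → █
    (5,3)@(11, 7): e=[57,-3,8] → ·
    (1,4)@(3, 9): e=[13,45,4] → █
    (2,4)@(5, 9): e=[31,31,0] → ·  [on edge]
    (3,4)@(7, 9): e=[49,17,-4] → ·
    (4,4)@(9, 9): e=[67,3,-8] → ·
    (1,5)@(3, 11): e=[41,37,-16] → ·
  covered (7 px):
    · · · · · · ·
    · · · · · █ ·
    · · · · █ █ ·
    · · █ █ █ · ·
    · █ · · · · ·
    · · · · · · ·
    · · · · · · ·
T1:
  2·area = 12  (B↔C swapped to make it positive)
  edge (0, 13)→(4, 4): d=(4,-9) top-left  bias=+0
  edge (4, 4)→(4, 7): d=(0,3) right/bottom  bias=-1
  edge (4, 7)→(0, 13): d=(-4,6) right/bottom  bias=-1
    (1,3)@(3, 7): e=[3,3,6] → █
    (2,3)@(5, 7): e=[21,-3,-6] → ·
    (1,4)@(3, 9): e=[11,3,-2] → ·
    (0,5)@(1, 11): e=[1,9,2] → █
    (1,5)@(3, 11): e=[19,3,-10] → ·
    (0,6)@(1, 13): e=[9,9,-6] → ·
  covered (2 px):
    · · · · · · ·
    · · · · · · ·
    · · · · · · ·
    · █ · · · · ·
    · · · · · · ·
    █ · · · · · ·
    · · · · · · ·
T2:
  2·area = 8
  edge (10, 5)→(12, 8): d=(2,3) right/bottom  bias=-1
  edge (12, 8)→(12, 12): d=(0,4) right/bottom  bias=-1
  edge (12, 12)→(10, 5): d=(-2,-7) top-left  bias=+0
    (5,3)@(11, 7): e=[1,4,3] → █
    (6,3)@(13, 7): e=[-5,-4,17] → ·
    (5,4)@(11, 9): e=[5,4,-1] → ·
  covered (1 px):
    · · · · · · ·
    · · · · · · ·
    · · · · · · ·
    · · · · · █ ·
    · · · · · · ·
    · · · · · · ·
    · · · · · · ·
T3:
  2·area = 28  (B↔C swapped to make it positive)
  edge (0, 10)→(14, 4): d=(14,-6) top-left  bias=+0
  edge (14, 4)→(7, 9): d=(-7,5) right/bottom  bias=-1
  edge (7, 9)→(0, 10): d=(-7,1) right/bottom  bias=-1
    (3,3)@(7, 7): e=[0,14,14] → █  [on edge]
    (4,3)@(9, 7): e=[12,4,12] → █
    (5,3)@(11, 7): e=[24,-6,10] → ·
    (1,4)@(3, 9): e=[4,20,4] → █
    (2,4)@(5, 9): e=[16,10,2] → █
    (3,4)@(7, 9): e=[28,0,0] → ·  [on edge]
    (4,4)@(9, 9): e=[40,-10,-2] → ·
    (1,5)@(3, 11): e=[32,6,-10] → ·
    (2,5)@(5, 11): e=[44,-4,-12] → ·
  covered (4 px):
    · · · · · · ·
    · · · · · · ·
    · · · · · · ·
    · · · █ █ · ·
    · █ █ · · · ·
    · · · · · · ·
    · · · · · · ·

Z-buffer (winner per pixel, '.' = empty):
  . . . . . . .
  . . . . . 0 .
  . . . . 0 0 .
  . 1 0 3 3 2 .
  . 3 3 . . . .
  1 . . . . . .
  . . . . . . .

Answer: -1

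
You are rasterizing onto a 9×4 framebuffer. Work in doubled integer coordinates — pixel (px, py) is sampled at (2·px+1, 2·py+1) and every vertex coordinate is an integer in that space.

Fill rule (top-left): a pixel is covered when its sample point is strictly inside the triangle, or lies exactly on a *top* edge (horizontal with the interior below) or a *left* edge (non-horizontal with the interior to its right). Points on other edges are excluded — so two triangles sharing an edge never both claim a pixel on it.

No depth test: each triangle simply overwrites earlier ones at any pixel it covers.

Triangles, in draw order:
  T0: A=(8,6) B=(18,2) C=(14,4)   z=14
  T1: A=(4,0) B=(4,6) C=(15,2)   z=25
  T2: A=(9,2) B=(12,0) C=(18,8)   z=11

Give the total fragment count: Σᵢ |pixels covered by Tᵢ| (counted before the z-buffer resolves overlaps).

T0:
  2·area = 4
  edge (8, 6)→(18, 2): d=(10,-4) top-left  bias=+0
  edge (18, 2)→(14, 4): d=(-4,2) right/bottom  bias=-1
  edge (14, 4)→(8, 6): d=(-6,2) right/bottom  bias=-1
    (8,1)@(17, 3): e=[6,-2,0] → ·  [on edge]
    (5,2)@(11, 5): e=[2,2,0] → ·  [on edge]
    (2,3)@(5, 7): e=[-2,6,0] → ·  [on edge]
  covered (0 px):
    · · · · · · · · ·
    · · · · · · · · ·
    · · · · · · · · ·
    · · · · · · · · ·
T1:
  2·area = 66  (B↔C swapped to make it positive)
  edge (4, 0)→(15, 2): d=(11,2) right/bottom  bias=-1
  edge (15, 2)→(4, 6): d=(-11,4) right/bottom  bias=-1
  edge (4, 6)→(4, 0): d=(0,-6) top-left  bias=+0
    (2,0)@(5, 1): e=[9,51,6] → #
    (3,0)@(7, 1): e=[5,43,18] → #
    (4,0)@(9, 1): e=[1,35,30] → #
    (5,0)@(11, 1): e=[-3,27,42] → ·
    (2,1)@(5, 3): e=[31,29,6] → #
    (5,1)@(11, 3): e=[19,5,42] → #
    (6,1)@(13, 3): e=[15,-3,54] → ·
    (2,2)@(5, 5): e=[53,7,6] → #
    (3,2)@(7, 5): e=[49,-1,18] → ·
    (4,2)@(9, 5): e=[45,-9,30] → ·
    (5,2)@(11, 5): e=[41,-17,42] → ·
    (2,3)@(5, 7): e=[75,-15,6] → ·
  covered (8 px):
    · · # # # · · · ·
    · · # # # # · · ·
    · · # · · · · · ·
    · · · · · · · · ·
T2:
  2·area = 36
  edge (9, 2)→(12, 0): d=(3,-2) top-left  bias=+0
  edge (12, 0)→(18, 8): d=(6,8) right/bottom  bias=-1
  edge (18, 8)→(9, 2): d=(-9,-6) top-left  bias=+0
    (5,0)@(11, 1): e=[1,14,21] → #
    (6,0)@(13, 1): e=[5,-2,33] → ·
    (5,1)@(11, 3): e=[7,26,3] → #
    (6,1)@(13, 3): e=[11,10,15] → #
    (7,1)@(15, 3): e=[15,-6,27] → ·
    (5,2)@(11, 5): e=[13,38,-15] → ·
    (6,2)@(13, 5): e=[17,22,-3] → ·
    (7,2)@(15, 5): e=[21,6,9] → #
    (8,2)@(17, 5): e=[25,-10,21] → ·
    (7,3)@(15, 7): e=[27,18,-9] → ·
    (8,3)@(17, 7): e=[31,2,3] → #
  covered (5 px):
    · · · · · # · · ·
    · · · · · # # · ·
    · · · · · · · # ·
    · · · · · · · · #

Result: 13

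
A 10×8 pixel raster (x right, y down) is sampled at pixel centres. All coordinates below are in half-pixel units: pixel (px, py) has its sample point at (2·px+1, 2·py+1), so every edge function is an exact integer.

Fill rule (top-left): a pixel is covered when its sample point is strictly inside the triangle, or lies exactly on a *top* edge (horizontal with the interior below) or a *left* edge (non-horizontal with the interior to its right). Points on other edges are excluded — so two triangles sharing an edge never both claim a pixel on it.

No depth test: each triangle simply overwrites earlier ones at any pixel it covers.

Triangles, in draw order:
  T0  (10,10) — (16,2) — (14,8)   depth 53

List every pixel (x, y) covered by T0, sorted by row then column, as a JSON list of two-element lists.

T0:
  2·area = 20
  edge (10, 10)→(16, 2): d=(6,-8) top-left  bias=+0
  edge (16, 2)→(14, 8): d=(-2,6) right/bottom  bias=-1
  edge (14, 8)→(10, 10): d=(-4,2) right/bottom  bias=-1
    (7,2)@(15, 5): e=[10,0,10] → ·  [on edge]
    (6,3)@(13, 7): e=[6,8,6] → █
    (7,3)@(15, 7): e=[22,-4,2] → ·
    (5,4)@(11, 9): e=[2,16,2] → █
    (6,4)@(13, 9): e=[18,4,-2] → ·
    (5,5)@(11, 11): e=[14,12,-6] → ·
    (6,5)@(13, 11): e=[30,0,-10] → ·  [on edge]
  covered (2 px):
    · · · · · · · · · ·
    · · · · · · · · · ·
    · · · · · · · · · ·
    · · · · · · █ · · ·
    · · · · · █ · · · ·
    · · · · · · · · · ·
    · · · · · · · · · ·
    · · · · · · · · · ·

Answer: [[6,3],[5,4]]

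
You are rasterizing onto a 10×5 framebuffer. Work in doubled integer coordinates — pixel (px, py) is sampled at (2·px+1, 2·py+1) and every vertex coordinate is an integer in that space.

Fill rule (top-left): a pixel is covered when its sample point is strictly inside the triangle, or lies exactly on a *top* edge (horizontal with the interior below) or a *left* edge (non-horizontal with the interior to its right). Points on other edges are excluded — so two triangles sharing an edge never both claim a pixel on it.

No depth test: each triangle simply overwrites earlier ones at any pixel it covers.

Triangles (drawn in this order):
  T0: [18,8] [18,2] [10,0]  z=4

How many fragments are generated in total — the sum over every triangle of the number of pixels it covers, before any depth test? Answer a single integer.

T0:
  2·area = 48  (B↔C swapped to make it positive)
  edge (18, 8)→(10, 0): d=(-8,-8) top-left  bias=+0
  edge (10, 0)→(18, 2): d=(8,2) right/bottom  bias=-1
  edge (18, 2)→(18, 8): d=(0,6) right/bottom  bias=-1
    (5,0)@(11, 1): e=[0,6,42] → █  [on edge]
    (6,0)@(13, 1): e=[16,2,30] → █
    (7,0)@(15, 1): e=[32,-2,18] → ·
    (5,1)@(11, 3): e=[-16,22,42] → ·
    (6,1)@(13, 3): e=[0,18,30] → █  [on edge]
    (7,1)@(15, 3): e=[16,14,18] → █
    (8,1)@(17, 3): e=[32,10,6] → █
    (9,1)@(19, 3): e=[48,6,-6] → ·
    (6,2)@(13, 5): e=[-16,34,30] → ·
    (7,2)@(15, 5): e=[0,30,18] → █  [on edge]
    (9,2)@(19, 5): e=[32,22,-6] → ·
    (7,3)@(15, 7): e=[-16,46,18] → ·
    (8,3)@(17, 7): e=[0,42,6] → █  [on edge]
    (9,4)@(19, 9): e=[0,54,-6] → ·  [on edge]
  covered (8 px):
    · · · · · █ █ · · ·
    · · · · · · █ █ █ ·
    · · · · · · · █ █ ·
    · · · · · · · · █ ·
    · · · · · · · · · ·

Answer: 8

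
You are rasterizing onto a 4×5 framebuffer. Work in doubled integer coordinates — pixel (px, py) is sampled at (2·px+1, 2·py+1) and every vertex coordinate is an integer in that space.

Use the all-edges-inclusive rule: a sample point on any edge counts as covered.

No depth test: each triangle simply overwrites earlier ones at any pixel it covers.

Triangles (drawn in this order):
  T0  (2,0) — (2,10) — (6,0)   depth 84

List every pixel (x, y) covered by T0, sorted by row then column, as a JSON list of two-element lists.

T0:
  2·area = 40  (B↔C swapped to make it positive)
  edge (2, 0)→(6, 0): d=(4,0) inclusive
  edge (6, 0)→(2, 10): d=(-4,10) inclusive
  edge (2, 10)→(2, 0): d=(0,-10) inclusive
    (1,0)@(3, 1): e=[4,26,10] → █
    (2,0)@(5, 1): e=[4,6,30] → █
    (3,0)@(7, 1): e=[4,-14,50] → ·
    (1,1)@(3, 3): e=[12,18,10] → █
    (2,1)@(5, 3): e=[12,-2,30] → ·
    (1,2)@(3, 5): e=[20,10,10] → █
    (2,2)@(5, 5): e=[20,-10,30] → ·
    (1,3)@(3, 7): e=[28,2,10] → █
    (2,3)@(5, 7): e=[28,-18,30] → ·
    (1,4)@(3, 9): e=[36,-6,10] → ·
  covered (5 px):
    · █ █ ·
    · █ · ·
    · █ · ·
    · █ · ·
    · · · ·

Final: [[1,0],[2,0],[1,1],[1,2],[1,3]]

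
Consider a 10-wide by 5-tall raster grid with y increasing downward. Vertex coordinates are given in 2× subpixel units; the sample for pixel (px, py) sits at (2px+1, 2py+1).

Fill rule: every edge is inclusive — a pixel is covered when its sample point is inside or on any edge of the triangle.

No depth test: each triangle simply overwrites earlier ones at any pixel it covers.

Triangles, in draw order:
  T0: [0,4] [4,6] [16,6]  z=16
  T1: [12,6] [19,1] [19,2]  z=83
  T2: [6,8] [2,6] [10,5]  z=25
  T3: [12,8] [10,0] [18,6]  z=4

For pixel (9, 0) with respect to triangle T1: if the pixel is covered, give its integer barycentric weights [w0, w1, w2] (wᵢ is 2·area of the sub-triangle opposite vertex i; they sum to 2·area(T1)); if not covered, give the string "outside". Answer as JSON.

T0:
  2·area = 24  (B↔C swapped to make it positive)
  edge (0, 4)→(16, 6): d=(16,2) inclusive
  edge (16, 6)→(4, 6): d=(-12,0) inclusive
  edge (4, 6)→(0, 4): d=(-4,-2) inclusive
    (1,2)@(3, 5): e=[10,12,2] → X
    (2,2)@(5, 5): e=[6,12,6] → X
    (3,2)@(7, 5): e=[2,12,10] → X
    (4,2)@(9, 5): e=[-2,12,14] → .
    (1,3)@(3, 7): e=[42,-12,-6] → .
    (2,3)@(5, 7): e=[38,-12,-2] → .
    (3,3)@(7, 7): e=[34,-12,2] → .
  covered (3 px):
    . . . . . . . . . .
    . . . . . . . . . .
    . X X X . . . . . .
    . . . . . . . . . .
    . . . . . . . . . .
T1:
  2·area = 7
  edge (12, 6)→(19, 1): d=(7,-5) inclusive
  edge (19, 1)→(19, 2): d=(0,1) inclusive
  edge (19, 2)→(12, 6): d=(-7,4) inclusive
    (9,0)@(19, 1): e=[0,0,7] → X  [on edge]
    (8,1)@(17, 3): e=[4,2,1] → X
    (9,1)@(19, 3): e=[14,0,-7] → .  [on edge]
    (8,2)@(17, 5): e=[18,2,-13] → .
    (9,2)@(19, 5): e=[28,0,-21] → .  [on edge]
    (9,3)@(19, 7): e=[42,0,-35] → .  [on edge]
    (9,4)@(19, 9): e=[56,0,-49] → .  [on edge]
  covered (2 px):
    . . . . . . . . . X
    . . . . . . . . X .
    . . . . . . . . . .
    . . . . . . . . . .
    . . . . . . . . . .
T2:
  2·area = 20
  edge (6, 8)→(2, 6): d=(-4,-2) inclusive
  edge (2, 6)→(10, 5): d=(8,-1) inclusive
  edge (10, 5)→(6, 8): d=(-4,3) inclusive
    (2,3)@(5, 7): e=[2,11,7] → X
    (3,3)@(7, 7): e=[6,13,1] → X
    (4,3)@(9, 7): e=[10,15,-5] → .
    (2,4)@(5, 9): e=[-6,27,-1] → .
    (3,4)@(7, 9): e=[-2,29,-7] → .
  covered (2 px):
    . . . . . . . . . .
    . . . . . . . . . .
    . . . . . . . . . .
    . . X X . . . . . .
    . . . . . . . . . .
T3:
  2·area = 52
  edge (12, 8)→(10, 0): d=(-2,-8) inclusive
  edge (10, 0)→(18, 6): d=(8,6) inclusive
  edge (18, 6)→(12, 8): d=(-6,2) inclusive
    (5,0)@(11, 1): e=[6,2,44] → X
    (6,0)@(13, 1): e=[22,-10,40] → .
    (5,1)@(11, 3): e=[2,18,32] → X
    (6,1)@(13, 3): e=[18,6,28] → X
    (7,1)@(15, 3): e=[34,-6,24] → .
    (5,2)@(11, 5): e=[-2,34,20] → .
    (6,2)@(13, 5): e=[14,22,16] → X
    (7,2)@(15, 5): e=[30,10,12] → X
    (8,2)@(17, 5): e=[46,-2,8] → .
    (6,3)@(13, 7): e=[10,38,4] → X
    (7,3)@(15, 7): e=[26,26,0] → X  [on edge]
    (8,3)@(17, 7): e=[42,14,-4] → .
    (4,4)@(9, 9): e=[-26,78,0] → .  [on edge]
  covered (7 px):
    . . . . . X . . . .
    . . . . . X X . . .
    . . . . . . X X . .
    . . . . . . X X . .
    . . . . . . . . . .

Answer: [0,7,0]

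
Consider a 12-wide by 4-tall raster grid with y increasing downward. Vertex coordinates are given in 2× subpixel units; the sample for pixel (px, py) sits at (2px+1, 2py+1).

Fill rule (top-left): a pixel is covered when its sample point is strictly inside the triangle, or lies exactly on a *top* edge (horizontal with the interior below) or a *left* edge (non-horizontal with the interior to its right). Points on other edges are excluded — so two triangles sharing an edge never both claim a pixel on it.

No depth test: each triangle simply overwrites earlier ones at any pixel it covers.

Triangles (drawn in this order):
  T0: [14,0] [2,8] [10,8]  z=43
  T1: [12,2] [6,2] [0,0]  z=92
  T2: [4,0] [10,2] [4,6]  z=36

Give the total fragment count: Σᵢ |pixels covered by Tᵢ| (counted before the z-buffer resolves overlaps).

T0:
  2·area = 64  (B↔C swapped to make it positive)
  edge (14, 0)→(10, 8): d=(-4,8) right/bottom  bias=-1
  edge (10, 8)→(2, 8): d=(-8,0) right/bottom  bias=-1
  edge (2, 8)→(14, 0): d=(12,-8) top-left  bias=+0
    (6,0)@(13, 1): e=[4,56,4] → #
    (7,0)@(15, 1): e=[-12,56,20] → ·
    (5,1)@(11, 3): e=[12,40,12] → #
    (6,1)@(13, 3): e=[-4,40,28] → ·
    (3,2)@(7, 5): e=[36,24,4] → #
    (4,2)@(9, 5): e=[20,24,20] → #
    (6,2)@(13, 5): e=[-12,24,52] → ·
    (2,3)@(5, 7): e=[44,8,12] → #
    (5,3)@(11, 7): e=[-4,8,60] → ·
  covered (8 px):
    · · · · · · # · · · · ·
    · · · · · # · · · · · ·
    · · · # # # · · · · · ·
    · · # # # · · · · · · ·
T1:
  2·area = 12
  edge (12, 2)→(6, 2): d=(-6,0) right/bottom  bias=-1
  edge (6, 2)→(0, 0): d=(-6,-2) top-left  bias=+0
  edge (0, 0)→(12, 2): d=(12,2) right/bottom  bias=-1
    (1,0)@(3, 1): e=[6,0,6] → #  [on edge]
    (2,0)@(5, 1): e=[6,4,2] → #
    (3,0)@(7, 1): e=[6,8,-2] → ·
    (1,1)@(3, 3): e=[-6,-12,30] → ·
    (2,1)@(5, 3): e=[-6,-8,26] → ·
    (4,1)@(9, 3): e=[-6,0,18] → ·  [on edge]
    (7,2)@(15, 5): e=[-18,0,30] → ·  [on edge]
    (10,3)@(21, 7): e=[-30,0,42] → ·  [on edge]
  covered (2 px):
    · # # · · · · · · · · ·
    · · · · · · · · · · · ·
    · · · · · · · · · · · ·
    · · · · · · · · · · · ·
T2:
  2·area = 36
  edge (4, 0)→(10, 2): d=(6,2) right/bottom  bias=-1
  edge (10, 2)→(4, 6): d=(-6,4) right/bottom  bias=-1
  edge (4, 6)→(4, 0): d=(0,-6) top-left  bias=+0
    (2,0)@(5, 1): e=[4,26,6] → #
    (3,0)@(7, 1): e=[0,18,18] → ·  [on edge]
    (2,1)@(5, 3): e=[16,14,6] → #
    (3,1)@(7, 3): e=[12,6,18] → #
    (4,1)@(9, 3): e=[8,-2,30] → ·
    (6,1)@(13, 3): e=[0,-18,54] → ·  [on edge]
    (2,2)@(5, 5): e=[28,2,6] → #
    (3,2)@(7, 5): e=[24,-6,18] → ·
    (9,2)@(19, 5): e=[0,-54,90] → ·  [on edge]
    (2,3)@(5, 7): e=[40,-10,6] → ·
  covered (4 px):
    · · # · · · · · · · · ·
    · · # # · · · · · · · ·
    · · # · · · · · · · · ·
    · · · · · · · · · · · ·

Result: 14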